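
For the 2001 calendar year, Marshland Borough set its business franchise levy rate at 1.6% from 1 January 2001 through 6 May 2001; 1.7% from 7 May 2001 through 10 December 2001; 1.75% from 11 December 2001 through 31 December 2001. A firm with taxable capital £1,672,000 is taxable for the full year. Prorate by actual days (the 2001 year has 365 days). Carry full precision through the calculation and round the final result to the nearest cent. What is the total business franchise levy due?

1 January – 6 May 2001: 126 days at 1.6% → £1,672,000 × 1.6% × 126/365 = £9,234.9370
7 May – 10 December 2001: 218 days at 1.7% → £1,672,000 × 1.7% × 218/365 = £16,976.5260
11 December – 31 December 2001: 21 days at 1.75% → £1,672,000 × 1.75% × 21/365 = £1,683.4521
Total = £27,894.9151

£27,894.92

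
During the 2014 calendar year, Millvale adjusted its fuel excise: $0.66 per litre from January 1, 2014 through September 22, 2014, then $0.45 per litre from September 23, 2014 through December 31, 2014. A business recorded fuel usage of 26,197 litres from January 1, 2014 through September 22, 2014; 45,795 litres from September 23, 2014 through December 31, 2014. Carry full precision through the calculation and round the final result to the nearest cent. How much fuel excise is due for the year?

January 1 – September 22, 2014: 26,197 litres at $0.66/litre → $17,290.02
September 23 – December 31, 2014: 45,795 litres at $0.45/litre → $20,607.75

$37,897.77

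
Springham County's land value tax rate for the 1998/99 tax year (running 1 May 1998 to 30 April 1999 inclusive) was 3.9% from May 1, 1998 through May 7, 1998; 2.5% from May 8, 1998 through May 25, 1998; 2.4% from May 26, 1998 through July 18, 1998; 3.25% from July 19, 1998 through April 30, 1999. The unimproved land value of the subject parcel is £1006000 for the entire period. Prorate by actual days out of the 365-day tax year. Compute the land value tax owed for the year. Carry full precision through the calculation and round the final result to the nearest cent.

£31183.24

May 1 – May 7, 1998: 7 days at 3.9% → £1006000 × 3.9% × 7/365 = £752.4329
May 8 – May 25, 1998: 18 days at 2.5% → £1006000 × 2.5% × 18/365 = £1240.2740
May 26 – July 18, 1998: 54 days at 2.4% → £1006000 × 2.4% × 54/365 = £3571.9890
July 19, 1998 – April 30, 1999: 286 days at 3.25% → £1006000 × 3.25% × 286/365 = £25618.5479
Total = £31183.2438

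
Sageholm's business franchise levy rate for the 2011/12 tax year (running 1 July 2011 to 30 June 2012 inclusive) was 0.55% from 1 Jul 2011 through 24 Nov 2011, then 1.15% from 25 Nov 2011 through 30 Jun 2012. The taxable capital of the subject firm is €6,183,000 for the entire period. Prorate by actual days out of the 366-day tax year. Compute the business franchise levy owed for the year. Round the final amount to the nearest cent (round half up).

1 Jul – 24 Nov 2011: 147 days at 0.55% → €6,183,000 × 0.55% × 147/366 = €13,658.3484
25 Nov 2011 – 30 Jun 2012: 219 days at 1.15% → €6,183,000 × 1.15% × 219/366 = €42,546.1352
Total = €56,204.4836

€56,204.48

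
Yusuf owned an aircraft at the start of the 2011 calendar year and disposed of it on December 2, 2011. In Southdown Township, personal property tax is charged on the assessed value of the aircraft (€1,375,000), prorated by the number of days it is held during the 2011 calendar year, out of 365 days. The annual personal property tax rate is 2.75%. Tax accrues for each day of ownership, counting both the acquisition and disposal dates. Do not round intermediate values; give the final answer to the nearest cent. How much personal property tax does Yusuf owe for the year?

€34,808.22

Days held (January 1 – December 2, 2011): 336 out of 365
Tax = €1,375,000 × 2.75% × 336/365 = €34,808.2192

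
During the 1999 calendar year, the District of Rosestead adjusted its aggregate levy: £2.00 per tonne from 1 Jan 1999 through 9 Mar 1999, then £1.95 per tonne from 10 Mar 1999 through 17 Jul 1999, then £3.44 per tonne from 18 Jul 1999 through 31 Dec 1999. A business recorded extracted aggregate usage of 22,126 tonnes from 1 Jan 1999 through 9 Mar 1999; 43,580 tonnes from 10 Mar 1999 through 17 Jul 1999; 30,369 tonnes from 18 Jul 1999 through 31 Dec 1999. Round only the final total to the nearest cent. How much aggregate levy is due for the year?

£233702.36

1 Jan – 9 Mar 1999: 22,126 tonnes at £2.00/tonne → £44252.00
10 Mar – 17 Jul 1999: 43,580 tonnes at £1.95/tonne → £84981.00
18 Jul – 31 Dec 1999: 30,369 tonnes at £3.44/tonne → £104469.36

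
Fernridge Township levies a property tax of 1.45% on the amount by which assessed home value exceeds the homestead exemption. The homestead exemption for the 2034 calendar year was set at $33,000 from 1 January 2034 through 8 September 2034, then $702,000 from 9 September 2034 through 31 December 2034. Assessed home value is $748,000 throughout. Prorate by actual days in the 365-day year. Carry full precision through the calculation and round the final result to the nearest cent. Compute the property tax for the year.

$7,337.75

1 January – 8 September 2034: 251 days, exemption $33,000 → ($748,000 − $33,000) × 1.45% × 251/365 = $7,129.4315
9 September – 31 December 2034: 114 days, exemption $702,000 → ($748,000 − $702,000) × 1.45% × 114/365 = $208.3233
Total = $7,337.7548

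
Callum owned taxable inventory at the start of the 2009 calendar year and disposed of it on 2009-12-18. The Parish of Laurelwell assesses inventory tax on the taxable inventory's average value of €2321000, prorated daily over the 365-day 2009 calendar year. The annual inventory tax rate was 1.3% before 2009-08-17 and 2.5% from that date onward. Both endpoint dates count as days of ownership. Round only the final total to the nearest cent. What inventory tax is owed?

2009-01-01 to 2009-08-16: 228 days at 1.3% → €2321000 × 1.3% × 228/365 = €18847.7918
2009-08-17 to 2009-12-18: 124 days at 2.5% → €2321000 × 2.5% × 124/365 = €19712.6027
Total = €38560.3945

€38560.39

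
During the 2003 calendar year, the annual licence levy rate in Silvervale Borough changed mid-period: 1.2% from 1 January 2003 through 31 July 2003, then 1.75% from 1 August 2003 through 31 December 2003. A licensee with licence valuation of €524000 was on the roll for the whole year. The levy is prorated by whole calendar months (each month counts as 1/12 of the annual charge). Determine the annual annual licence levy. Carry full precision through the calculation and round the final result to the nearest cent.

€7488.83

1 January – 31 July 2003: 7 months at 1.2% → €524000 × 1.2% × 7/12 = €3668.0000
1 August – 31 December 2003: 5 months at 1.75% → €524000 × 1.75% × 5/12 = €3820.8333
Total = €7488.8333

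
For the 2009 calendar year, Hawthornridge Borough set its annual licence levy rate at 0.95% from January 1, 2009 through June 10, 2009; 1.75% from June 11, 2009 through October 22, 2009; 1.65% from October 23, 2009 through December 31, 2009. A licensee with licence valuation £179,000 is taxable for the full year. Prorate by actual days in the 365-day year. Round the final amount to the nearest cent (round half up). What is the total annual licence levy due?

£2,466.52

January 1 – June 10, 2009: 161 days at 0.95% → £179,000 × 0.95% × 161/365 = £750.0836
June 11 – October 22, 2009: 134 days at 1.75% → £179,000 × 1.75% × 134/365 = £1,150.0137
October 23 – December 31, 2009: 70 days at 1.65% → £179,000 × 1.65% × 70/365 = £566.4247
Total = £2,466.5219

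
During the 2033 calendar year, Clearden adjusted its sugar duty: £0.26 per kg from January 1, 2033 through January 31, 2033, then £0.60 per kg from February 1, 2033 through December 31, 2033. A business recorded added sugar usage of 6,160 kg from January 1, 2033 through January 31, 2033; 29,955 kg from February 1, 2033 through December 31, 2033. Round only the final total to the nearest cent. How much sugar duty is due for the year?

£19,574.60

January 1 – January 31, 2033: 6,160 kg at £0.26/kg → £1,601.60
February 1 – December 31, 2033: 29,955 kg at £0.60/kg → £17,973.00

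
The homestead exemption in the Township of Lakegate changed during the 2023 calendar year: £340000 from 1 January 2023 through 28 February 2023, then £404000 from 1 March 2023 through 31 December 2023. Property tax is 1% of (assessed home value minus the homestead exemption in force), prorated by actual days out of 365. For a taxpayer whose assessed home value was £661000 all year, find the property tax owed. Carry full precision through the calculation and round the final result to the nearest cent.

£2673.45

1 January – 28 February 2023: 59 days, exemption £340000 → (£661000 − £340000) × 1% × 59/365 = £518.8767
1 March – 31 December 2023: 306 days, exemption £404000 → (£661000 − £404000) × 1% × 306/365 = £2154.5753
Total = £2673.4521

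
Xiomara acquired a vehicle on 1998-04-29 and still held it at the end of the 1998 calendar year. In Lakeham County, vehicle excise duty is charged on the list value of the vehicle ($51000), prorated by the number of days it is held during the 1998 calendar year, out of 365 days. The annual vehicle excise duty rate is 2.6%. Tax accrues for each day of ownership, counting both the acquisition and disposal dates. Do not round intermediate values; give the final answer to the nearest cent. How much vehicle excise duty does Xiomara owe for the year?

Days held (1998-04-29 to 1998-12-31): 247 out of 365
Tax = $51000 × 2.6% × 247/365 = $897.3205

$897.32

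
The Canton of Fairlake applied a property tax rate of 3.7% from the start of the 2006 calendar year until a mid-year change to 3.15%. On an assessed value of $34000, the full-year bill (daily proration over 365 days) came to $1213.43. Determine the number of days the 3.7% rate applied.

Let d = days at the first rate; then 365 − d days at the second rate.
$34000 × [3.7%·d + 3.15%·(365−d)] / 365 = $1213.43
Solving gives d = 278, so the new rate took effect on 6 October 2006.

278 days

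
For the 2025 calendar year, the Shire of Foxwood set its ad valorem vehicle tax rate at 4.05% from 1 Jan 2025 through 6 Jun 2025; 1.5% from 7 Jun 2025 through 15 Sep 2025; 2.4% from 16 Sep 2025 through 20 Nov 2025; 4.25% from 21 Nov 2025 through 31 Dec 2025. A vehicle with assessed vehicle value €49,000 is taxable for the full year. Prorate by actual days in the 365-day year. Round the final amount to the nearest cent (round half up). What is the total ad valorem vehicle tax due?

€1,503.56

1 Jan – 6 Jun 2025: 157 days at 4.05% → €49,000 × 4.05% × 157/365 = €853.6068
7 Jun – 15 Sep 2025: 101 days at 1.5% → €49,000 × 1.5% × 101/365 = €203.3836
16 Sep – 20 Nov 2025: 66 days at 2.4% → €49,000 × 2.4% × 66/365 = €212.6466
21 Nov – 31 Dec 2025: 41 days at 4.25% → €49,000 × 4.25% × 41/365 = €233.9247
Total = €1,503.5616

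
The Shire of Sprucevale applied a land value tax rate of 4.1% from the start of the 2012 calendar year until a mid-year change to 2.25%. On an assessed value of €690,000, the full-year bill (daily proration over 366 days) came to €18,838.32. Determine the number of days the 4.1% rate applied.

95 days

Let d = days at the first rate; then 366 − d days at the second rate.
€690,000 × [4.1%·d + 2.25%·(366−d)] / 366 = €18,838.32
Solving gives d = 95, so the new rate took effect on 5 Apr 2012.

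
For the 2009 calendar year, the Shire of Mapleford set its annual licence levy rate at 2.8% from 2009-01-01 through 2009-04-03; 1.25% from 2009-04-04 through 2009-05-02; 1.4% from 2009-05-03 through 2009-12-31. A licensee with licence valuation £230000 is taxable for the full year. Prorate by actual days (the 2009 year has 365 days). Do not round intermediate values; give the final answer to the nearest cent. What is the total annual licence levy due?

£4013.03

2009-01-01 to 2009-04-03: 93 days at 2.8% → £230000 × 2.8% × 93/365 = £1640.8767
2009-04-04 to 2009-05-02: 29 days at 1.25% → £230000 × 1.25% × 29/365 = £228.4247
2009-05-03 to 2009-12-31: 243 days at 1.4% → £230000 × 1.4% × 243/365 = £2143.7260
Total = £4013.0274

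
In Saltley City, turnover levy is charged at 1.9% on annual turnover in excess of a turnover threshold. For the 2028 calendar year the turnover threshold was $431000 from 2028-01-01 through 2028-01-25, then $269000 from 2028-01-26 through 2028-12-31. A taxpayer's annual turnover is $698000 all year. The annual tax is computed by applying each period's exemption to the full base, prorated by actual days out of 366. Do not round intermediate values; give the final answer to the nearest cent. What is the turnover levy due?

$7940.75

2028-01-01 to 2028-01-25: 25 days, exemption $431000 → ($698000 − $431000) × 1.9% × 25/366 = $346.5164
2028-01-26 to 2028-12-31: 341 days, exemption $269000 → ($698000 − $269000) × 1.9% × 341/366 = $7594.2377
Total = $7940.7541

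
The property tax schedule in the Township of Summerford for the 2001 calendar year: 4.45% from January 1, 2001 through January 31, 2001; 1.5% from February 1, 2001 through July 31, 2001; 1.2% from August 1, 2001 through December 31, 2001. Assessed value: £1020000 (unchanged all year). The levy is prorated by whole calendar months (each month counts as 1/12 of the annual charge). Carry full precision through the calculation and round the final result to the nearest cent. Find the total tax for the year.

January 1 – January 31, 2001: 1 month at 4.45% → £1020000 × 4.45% × 1/12 = £3782.5000
February 1 – July 31, 2001: 6 months at 1.5% → £1020000 × 1.5% × 6/12 = £7650.0000
August 1 – December 31, 2001: 5 months at 1.2% → £1020000 × 1.2% × 5/12 = £5100.0000
Total = £16532.5000

£16532.50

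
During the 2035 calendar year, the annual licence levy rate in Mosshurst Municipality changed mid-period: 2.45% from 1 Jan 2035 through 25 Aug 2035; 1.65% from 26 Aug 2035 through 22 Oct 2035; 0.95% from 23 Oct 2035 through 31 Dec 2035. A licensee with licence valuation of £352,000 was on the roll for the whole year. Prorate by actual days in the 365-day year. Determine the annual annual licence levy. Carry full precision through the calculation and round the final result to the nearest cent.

1 Jan – 25 Aug 2035: 237 days at 2.45% → £352,000 × 2.45% × 237/365 = £5,599.6932
26 Aug – 22 Oct 2035: 58 days at 1.65% → £352,000 × 1.65% × 58/365 = £922.9151
23 Oct – 31 Dec 2035: 70 days at 0.95% → £352,000 × 0.95% × 70/365 = £641.3151
Total = £7,163.9233

£7,163.92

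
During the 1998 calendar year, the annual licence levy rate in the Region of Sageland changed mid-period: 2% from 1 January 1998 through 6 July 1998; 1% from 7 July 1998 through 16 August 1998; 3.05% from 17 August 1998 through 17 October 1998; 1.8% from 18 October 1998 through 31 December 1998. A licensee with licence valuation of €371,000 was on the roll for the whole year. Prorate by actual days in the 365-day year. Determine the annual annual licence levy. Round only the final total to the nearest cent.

1 January – 6 July 1998: 187 days at 2% → €371,000 × 2% × 187/365 = €3,801.4795
7 July – 16 August 1998: 41 days at 1% → €371,000 × 1% × 41/365 = €416.7397
17 August – 17 October 1998: 62 days at 3.05% → €371,000 × 3.05% × 62/365 = €1,922.0849
18 October – 31 December 1998: 75 days at 1.8% → €371,000 × 1.8% × 75/365 = €1,372.1918
Total = €7,512.4959

€7,512.50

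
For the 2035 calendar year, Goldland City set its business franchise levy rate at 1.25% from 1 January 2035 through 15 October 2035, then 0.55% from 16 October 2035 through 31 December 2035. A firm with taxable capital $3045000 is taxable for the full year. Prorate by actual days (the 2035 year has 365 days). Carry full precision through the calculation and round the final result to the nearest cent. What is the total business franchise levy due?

1 January – 15 October 2035: 288 days at 1.25% → $3045000 × 1.25% × 288/365 = $30032.8767
16 October – 31 December 2035: 77 days at 0.55% → $3045000 × 0.55% × 77/365 = $3533.0342
Total = $33565.9110

$33565.91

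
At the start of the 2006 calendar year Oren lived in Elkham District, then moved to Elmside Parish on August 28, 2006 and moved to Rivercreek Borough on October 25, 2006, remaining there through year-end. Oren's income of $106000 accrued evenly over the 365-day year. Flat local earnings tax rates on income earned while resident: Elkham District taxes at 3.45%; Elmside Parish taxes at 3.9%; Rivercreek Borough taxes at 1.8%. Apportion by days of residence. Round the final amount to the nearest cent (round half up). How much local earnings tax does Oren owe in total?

Elkham District, January 1 – August 27, 2006: 239 days → $106000 × 3.45% × 239/365 = $2394.5836
Elmside Parish, August 28 – October 24, 2006: 58 days → $106000 × 3.9% × 58/365 = $656.9096
Rivercreek Borough, October 25 – December 31, 2006: 68 days → $106000 × 1.8% × 68/365 = $355.4630
Total = $3406.9562

$3406.96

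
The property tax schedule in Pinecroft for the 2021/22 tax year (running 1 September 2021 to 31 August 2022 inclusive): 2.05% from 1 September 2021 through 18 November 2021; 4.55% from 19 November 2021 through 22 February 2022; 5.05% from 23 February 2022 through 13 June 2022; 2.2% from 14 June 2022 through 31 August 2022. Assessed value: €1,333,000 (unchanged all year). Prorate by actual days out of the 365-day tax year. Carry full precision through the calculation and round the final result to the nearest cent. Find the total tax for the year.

€48,685.54

1 September – 18 November 2021: 79 days at 2.05% → €1,333,000 × 2.05% × 79/365 = €5,914.5027
19 November 2021 – 22 February 2022: 96 days at 4.55% → €1,333,000 × 4.55% × 96/365 = €15,952.1753
23 February – 13 June 2022: 111 days at 5.05% → €1,333,000 × 5.05% × 111/365 = €20,471.5932
14 June – 31 August 2022: 79 days at 2.2% → €1,333,000 × 2.2% × 79/365 = €6,347.2712
Total = €48,685.5425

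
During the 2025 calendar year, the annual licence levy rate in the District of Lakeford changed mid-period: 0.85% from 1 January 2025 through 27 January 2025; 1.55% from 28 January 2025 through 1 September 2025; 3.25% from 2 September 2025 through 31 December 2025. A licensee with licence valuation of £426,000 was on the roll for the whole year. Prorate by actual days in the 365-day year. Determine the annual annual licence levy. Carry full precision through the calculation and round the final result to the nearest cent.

1 January – 27 January 2025: 27 days at 0.85% → £426,000 × 0.85% × 27/365 = £267.8548
28 January – 1 September 2025: 217 days at 1.55% → £426,000 × 1.55% × 217/365 = £3,925.6192
2 September – 31 December 2025: 121 days at 3.25% → £426,000 × 3.25% × 121/365 = £4,589.7123
Total = £8,783.1863

£8,783.19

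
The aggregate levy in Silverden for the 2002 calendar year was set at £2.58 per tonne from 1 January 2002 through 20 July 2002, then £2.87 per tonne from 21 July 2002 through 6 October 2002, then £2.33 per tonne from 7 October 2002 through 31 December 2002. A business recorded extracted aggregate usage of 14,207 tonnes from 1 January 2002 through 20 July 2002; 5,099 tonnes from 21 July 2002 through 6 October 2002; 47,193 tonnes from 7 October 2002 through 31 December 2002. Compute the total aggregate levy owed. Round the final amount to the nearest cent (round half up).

1 January – 20 July 2002: 14,207 tonnes at £2.58/tonne → £36,654.06
21 July – 6 October 2002: 5,099 tonnes at £2.87/tonne → £14,634.13
7 October – 31 December 2002: 47,193 tonnes at £2.33/tonne → £109,959.69

£161,247.88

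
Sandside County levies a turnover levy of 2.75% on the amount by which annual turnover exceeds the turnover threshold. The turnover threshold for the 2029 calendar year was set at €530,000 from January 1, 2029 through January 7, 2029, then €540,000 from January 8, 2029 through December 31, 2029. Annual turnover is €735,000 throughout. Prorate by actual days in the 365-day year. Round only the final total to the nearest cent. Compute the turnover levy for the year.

January 1 – January 7, 2029: 7 days, exemption €530,000 → (€735,000 − €530,000) × 2.75% × 7/365 = €108.1164
January 8 – December 31, 2029: 358 days, exemption €540,000 → (€735,000 − €540,000) × 2.75% × 358/365 = €5,259.6575
Total = €5,367.7740

€5,367.77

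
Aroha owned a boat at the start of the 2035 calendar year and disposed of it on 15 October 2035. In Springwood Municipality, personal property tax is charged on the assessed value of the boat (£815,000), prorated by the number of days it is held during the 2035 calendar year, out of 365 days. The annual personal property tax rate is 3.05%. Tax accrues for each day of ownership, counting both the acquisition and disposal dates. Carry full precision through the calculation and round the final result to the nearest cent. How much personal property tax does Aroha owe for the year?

£19,613.59

Days held (1 January – 15 October 2035): 288 out of 365
Tax = £815,000 × 3.05% × 288/365 = £19,613.5890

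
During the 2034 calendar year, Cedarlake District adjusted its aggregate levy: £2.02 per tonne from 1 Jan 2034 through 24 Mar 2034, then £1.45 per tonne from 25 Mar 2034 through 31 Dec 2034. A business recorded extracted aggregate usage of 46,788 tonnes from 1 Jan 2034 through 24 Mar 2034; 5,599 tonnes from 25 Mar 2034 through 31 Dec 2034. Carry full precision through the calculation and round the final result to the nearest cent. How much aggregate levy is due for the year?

1 Jan – 24 Mar 2034: 46,788 tonnes at £2.02/tonne → £94511.76
25 Mar – 31 Dec 2034: 5,599 tonnes at £1.45/tonne → £8118.55

£102630.31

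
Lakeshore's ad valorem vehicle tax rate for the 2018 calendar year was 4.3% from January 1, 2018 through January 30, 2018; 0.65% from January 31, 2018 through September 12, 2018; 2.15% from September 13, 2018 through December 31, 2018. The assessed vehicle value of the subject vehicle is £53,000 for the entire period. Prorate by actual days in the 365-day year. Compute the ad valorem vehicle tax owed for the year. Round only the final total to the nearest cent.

£743.09

January 1 – January 30, 2018: 30 days at 4.3% → £53,000 × 4.3% × 30/365 = £187.3151
January 31 – September 12, 2018: 225 days at 0.65% → £53,000 × 0.65% × 225/365 = £212.3630
September 13 – December 31, 2018: 110 days at 2.15% → £53,000 × 2.15% × 110/365 = £343.4110
Total = £743.0890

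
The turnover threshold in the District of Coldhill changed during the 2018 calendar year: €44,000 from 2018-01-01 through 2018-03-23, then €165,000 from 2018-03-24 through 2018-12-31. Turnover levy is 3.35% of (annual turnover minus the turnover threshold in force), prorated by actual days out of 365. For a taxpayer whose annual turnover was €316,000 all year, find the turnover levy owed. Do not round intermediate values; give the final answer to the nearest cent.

€5,969.15

2018-01-01 to 2018-03-23: 82 days, exemption €44,000 → (€316,000 − €44,000) × 3.35% × 82/365 = €2,047.0795
2018-03-24 to 2018-12-31: 283 days, exemption €165,000 → (€316,000 − €165,000) × 3.35% × 283/365 = €3,922.0699
Total = €5,969.1493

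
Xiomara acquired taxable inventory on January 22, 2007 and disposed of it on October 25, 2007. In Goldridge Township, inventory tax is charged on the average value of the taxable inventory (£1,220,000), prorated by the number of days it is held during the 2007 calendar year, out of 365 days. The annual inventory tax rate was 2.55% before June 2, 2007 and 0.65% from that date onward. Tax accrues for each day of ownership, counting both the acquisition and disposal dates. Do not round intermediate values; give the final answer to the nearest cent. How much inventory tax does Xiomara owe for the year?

January 22 – June 1, 2007: 131 days at 2.55% → £1,220,000 × 2.55% × 131/365 = £11,165.5068
June 2 – October 25, 2007: 146 days at 0.65% → £1,220,000 × 0.65% × 146/365 = £3,172.0000
Total = £14,337.5068

£14,337.51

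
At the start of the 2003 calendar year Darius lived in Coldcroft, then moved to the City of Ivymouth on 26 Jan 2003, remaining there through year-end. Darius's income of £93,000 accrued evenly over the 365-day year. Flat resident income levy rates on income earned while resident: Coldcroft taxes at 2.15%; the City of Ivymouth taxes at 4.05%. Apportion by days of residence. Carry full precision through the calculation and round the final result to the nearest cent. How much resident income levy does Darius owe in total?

£3,645.47

Coldcroft, 1 Jan – 25 Jan 2003: 25 days → £93,000 × 2.15% × 25/365 = £136.9521
The City of Ivymouth, 26 Jan – 31 Dec 2003: 340 days → £93,000 × 4.05% × 340/365 = £3,508.5205
Total = £3,645.4726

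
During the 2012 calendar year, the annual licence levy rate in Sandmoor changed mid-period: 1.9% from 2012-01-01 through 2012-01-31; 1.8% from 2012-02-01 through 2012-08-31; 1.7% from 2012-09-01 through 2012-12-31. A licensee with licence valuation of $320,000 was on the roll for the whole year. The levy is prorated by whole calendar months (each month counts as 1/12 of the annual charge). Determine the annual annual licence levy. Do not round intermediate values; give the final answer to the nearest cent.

2012-01-01 to 2012-01-31: 1 month at 1.9% → $320,000 × 1.9% × 1/12 = $506.6667
2012-02-01 to 2012-08-31: 7 months at 1.8% → $320,000 × 1.8% × 7/12 = $3,360.0000
2012-09-01 to 2012-12-31: 4 months at 1.7% → $320,000 × 1.7% × 4/12 = $1,813.3333
Total = $5,680.0000

$5,680.00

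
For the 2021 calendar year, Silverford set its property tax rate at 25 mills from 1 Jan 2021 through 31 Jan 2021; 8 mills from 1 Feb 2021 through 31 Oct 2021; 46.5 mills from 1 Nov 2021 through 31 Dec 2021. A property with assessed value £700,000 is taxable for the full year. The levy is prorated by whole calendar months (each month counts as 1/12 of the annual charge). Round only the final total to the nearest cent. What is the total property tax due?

1 Jan – 31 Jan 2021: 1 month at 25 mills → £700,000 × 2.5% × 1/12 = £1,458.3333
1 Feb – 31 Oct 2021: 9 months at 8 mills → £700,000 × 0.8% × 9/12 = £4,200.0000
1 Nov – 31 Dec 2021: 2 months at 46.5 mills → £700,000 × 4.65% × 2/12 = £5,425.0000
Total = £11,083.3333

£11,083.33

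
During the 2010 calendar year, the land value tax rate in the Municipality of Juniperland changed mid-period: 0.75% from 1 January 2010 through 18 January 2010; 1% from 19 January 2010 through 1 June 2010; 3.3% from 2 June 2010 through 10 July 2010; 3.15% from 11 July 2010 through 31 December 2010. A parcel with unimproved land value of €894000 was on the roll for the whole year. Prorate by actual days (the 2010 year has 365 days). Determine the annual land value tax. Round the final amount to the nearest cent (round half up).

1 January – 18 January 2010: 18 days at 0.75% → €894000 × 0.75% × 18/365 = €330.6575
19 January – 1 June 2010: 134 days at 1% → €894000 × 1% × 134/365 = €3282.0822
2 June – 10 July 2010: 39 days at 3.3% → €894000 × 3.3% × 39/365 = €3152.2685
11 July – 31 December 2010: 174 days at 3.15% → €894000 × 3.15% × 174/365 = €13424.6959
Total = €20189.7041

€20189.70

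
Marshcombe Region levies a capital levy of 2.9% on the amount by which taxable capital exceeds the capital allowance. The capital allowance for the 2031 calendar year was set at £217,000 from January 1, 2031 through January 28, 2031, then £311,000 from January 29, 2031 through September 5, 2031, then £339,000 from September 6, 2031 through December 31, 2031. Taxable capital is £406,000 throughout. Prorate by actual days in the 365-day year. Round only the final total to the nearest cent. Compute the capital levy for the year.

£2,703.83

January 1 – January 28, 2031: 28 days, exemption £217,000 → (£406,000 − £217,000) × 2.9% × 28/365 = £420.4603
January 29 – September 5, 2031: 220 days, exemption £311,000 → (£406,000 − £311,000) × 2.9% × 220/365 = £1,660.5479
September 6 – December 31, 2031: 117 days, exemption £339,000 → (£406,000 − £339,000) × 2.9% × 117/365 = £622.8247
Total = £2,703.8329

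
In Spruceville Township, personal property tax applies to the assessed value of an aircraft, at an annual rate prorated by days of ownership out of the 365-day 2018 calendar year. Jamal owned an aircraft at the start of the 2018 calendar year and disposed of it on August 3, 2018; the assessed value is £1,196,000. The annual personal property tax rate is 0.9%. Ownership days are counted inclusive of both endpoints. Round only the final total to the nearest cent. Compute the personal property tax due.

Days held (January 1 – August 3, 2018): 215 out of 365
Tax = £1,196,000 × 0.9% × 215/365 = £6,340.4384

£6,340.44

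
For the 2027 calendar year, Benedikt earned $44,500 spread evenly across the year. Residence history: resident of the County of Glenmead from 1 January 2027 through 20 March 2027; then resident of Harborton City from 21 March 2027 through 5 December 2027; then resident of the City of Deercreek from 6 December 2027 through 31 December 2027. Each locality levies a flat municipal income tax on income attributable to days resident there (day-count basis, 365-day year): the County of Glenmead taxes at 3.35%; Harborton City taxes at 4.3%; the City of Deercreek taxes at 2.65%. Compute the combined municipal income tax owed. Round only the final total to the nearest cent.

The County of Glenmead, 1 January – 20 March 2027: 79 days → $44,500 × 3.35% × 79/365 = $322.6555
Harborton City, 21 March – 5 December 2027: 260 days → $44,500 × 4.3% × 260/365 = $1,363.0411
The City of Deercreek, 6 December – 31 December 2027: 26 days → $44,500 × 2.65% × 26/365 = $84.0014
Total = $1,769.6979

$1,769.70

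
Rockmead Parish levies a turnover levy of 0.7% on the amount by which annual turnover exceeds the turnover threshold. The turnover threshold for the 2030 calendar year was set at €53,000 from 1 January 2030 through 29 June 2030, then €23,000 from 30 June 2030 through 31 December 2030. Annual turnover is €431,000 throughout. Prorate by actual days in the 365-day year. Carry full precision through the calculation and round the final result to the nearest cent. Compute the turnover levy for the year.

1 January – 29 June 2030: 180 days, exemption €53,000 → (€431,000 − €53,000) × 0.7% × 180/365 = €1,304.8767
30 June – 31 December 2030: 185 days, exemption €23,000 → (€431,000 − €23,000) × 0.7% × 185/365 = €1,447.5616
Total = €2,752.4384

€2,752.44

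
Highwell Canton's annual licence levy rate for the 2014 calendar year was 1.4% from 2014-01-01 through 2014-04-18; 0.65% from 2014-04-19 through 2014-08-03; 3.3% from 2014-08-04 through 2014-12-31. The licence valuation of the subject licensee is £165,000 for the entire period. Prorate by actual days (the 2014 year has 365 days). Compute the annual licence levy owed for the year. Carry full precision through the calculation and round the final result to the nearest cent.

£3,235.58

2014-01-01 to 2014-04-18: 108 days at 1.4% → £165,000 × 1.4% × 108/365 = £683.5068
2014-04-19 to 2014-08-03: 107 days at 0.65% → £165,000 × 0.65% × 107/365 = £314.4041
2014-08-04 to 2014-12-31: 150 days at 3.3% → £165,000 × 3.3% × 150/365 = £2,237.6712
Total = £3,235.5822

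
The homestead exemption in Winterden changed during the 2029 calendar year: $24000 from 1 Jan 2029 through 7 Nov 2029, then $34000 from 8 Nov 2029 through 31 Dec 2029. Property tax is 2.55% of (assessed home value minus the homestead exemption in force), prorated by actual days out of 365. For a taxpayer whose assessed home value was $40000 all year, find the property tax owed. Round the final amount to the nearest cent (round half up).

1 Jan – 7 Nov 2029: 311 days, exemption $24000 → ($40000 − $24000) × 2.55% × 311/365 = $347.6384
8 Nov – 31 Dec 2029: 54 days, exemption $34000 → ($40000 − $34000) × 2.55% × 54/365 = $22.6356
Total = $370.2740

$370.27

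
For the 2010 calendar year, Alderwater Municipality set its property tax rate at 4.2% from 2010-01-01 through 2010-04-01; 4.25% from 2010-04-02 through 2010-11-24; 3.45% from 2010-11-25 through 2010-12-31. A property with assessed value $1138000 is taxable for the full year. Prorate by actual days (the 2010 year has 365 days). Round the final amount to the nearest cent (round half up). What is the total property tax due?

$47300.27

2010-01-01 to 2010-04-01: 91 days at 4.2% → $1138000 × 4.2% × 91/365 = $11916.2630
2010-04-02 to 2010-11-24: 237 days at 4.25% → $1138000 × 4.25% × 237/365 = $31404.1233
2010-11-25 to 2010-12-31: 37 days at 3.45% → $1138000 × 3.45% × 37/365 = $3979.8822
Total = $47300.2685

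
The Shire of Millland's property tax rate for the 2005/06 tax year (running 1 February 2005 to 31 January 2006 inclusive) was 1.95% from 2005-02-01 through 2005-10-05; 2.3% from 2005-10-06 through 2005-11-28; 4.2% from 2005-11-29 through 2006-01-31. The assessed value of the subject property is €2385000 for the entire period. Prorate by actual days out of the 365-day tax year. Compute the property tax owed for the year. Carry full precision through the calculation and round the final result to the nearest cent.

2005-02-01 to 2005-10-05: 247 days at 1.95% → €2385000 × 1.95% × 247/365 = €31472.1986
2005-10-06 to 2005-11-28: 54 days at 2.3% → €2385000 × 2.3% × 54/365 = €8115.5342
2005-11-29 to 2006-01-31: 64 days at 4.2% → €2385000 × 4.2% × 64/365 = €17564.0548
Total = €57151.7877

€57151.79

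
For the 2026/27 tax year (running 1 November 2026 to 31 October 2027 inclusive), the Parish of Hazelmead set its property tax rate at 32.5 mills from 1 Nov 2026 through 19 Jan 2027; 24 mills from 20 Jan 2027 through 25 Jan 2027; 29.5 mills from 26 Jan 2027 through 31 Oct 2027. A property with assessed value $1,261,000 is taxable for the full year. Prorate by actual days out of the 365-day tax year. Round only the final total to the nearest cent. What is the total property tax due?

1 Nov 2026 – 19 Jan 2027: 80 days at 32.5 mills → $1,261,000 × 3.25% × 80/365 = $8,982.4658
20 Jan – 25 Jan 2027: 6 days at 24 mills → $1,261,000 × 2.4% × 6/365 = $497.4904
26 Jan – 31 Oct 2027: 279 days at 29.5 mills → $1,261,000 × 2.95% × 279/365 = $28,434.6863
Total = $37,914.6425

$37,914.64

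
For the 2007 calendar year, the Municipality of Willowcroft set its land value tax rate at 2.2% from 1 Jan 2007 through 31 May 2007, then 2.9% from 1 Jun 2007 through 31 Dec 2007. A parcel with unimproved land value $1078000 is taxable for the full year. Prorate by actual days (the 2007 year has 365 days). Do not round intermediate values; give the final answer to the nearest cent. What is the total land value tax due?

1 Jan – 31 May 2007: 151 days at 2.2% → $1078000 × 2.2% × 151/365 = $9811.2767
1 Jun – 31 Dec 2007: 214 days at 2.9% → $1078000 × 2.9% × 214/365 = $18328.9534
Total = $28140.2301

$28140.23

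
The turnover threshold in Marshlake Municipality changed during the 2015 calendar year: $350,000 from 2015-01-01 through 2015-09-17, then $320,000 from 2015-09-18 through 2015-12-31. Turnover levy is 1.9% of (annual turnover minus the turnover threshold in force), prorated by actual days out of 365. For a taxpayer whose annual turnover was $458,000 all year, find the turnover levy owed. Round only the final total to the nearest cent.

2015-01-01 to 2015-09-17: 260 days, exemption $350,000 → ($458,000 − $350,000) × 1.9% × 260/365 = $1,461.6986
2015-09-18 to 2015-12-31: 105 days, exemption $320,000 → ($458,000 − $320,000) × 1.9% × 105/365 = $754.2740
Total = $2,215.9726

$2,215.97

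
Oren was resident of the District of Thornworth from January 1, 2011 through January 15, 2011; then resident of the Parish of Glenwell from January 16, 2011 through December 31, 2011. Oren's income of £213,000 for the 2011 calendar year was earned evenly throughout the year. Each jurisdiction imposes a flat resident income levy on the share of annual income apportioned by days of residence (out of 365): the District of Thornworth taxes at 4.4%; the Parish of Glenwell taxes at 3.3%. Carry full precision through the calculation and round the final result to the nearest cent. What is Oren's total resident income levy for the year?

£7,125.29

The District of Thornworth, January 1 – January 15, 2011: 15 days → £213,000 × 4.4% × 15/365 = £385.1507
The Parish of Glenwell, January 16 – December 31, 2011: 350 days → £213,000 × 3.3% × 350/365 = £6,740.1370
Total = £7,125.2877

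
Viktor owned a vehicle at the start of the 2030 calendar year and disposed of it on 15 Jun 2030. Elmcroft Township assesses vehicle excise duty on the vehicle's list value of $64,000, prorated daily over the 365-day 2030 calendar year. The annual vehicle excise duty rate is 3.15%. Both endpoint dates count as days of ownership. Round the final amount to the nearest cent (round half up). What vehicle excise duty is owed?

$916.87

Days held (1 Jan – 15 Jun 2030): 166 out of 365
Tax = $64,000 × 3.15% × 166/365 = $916.8658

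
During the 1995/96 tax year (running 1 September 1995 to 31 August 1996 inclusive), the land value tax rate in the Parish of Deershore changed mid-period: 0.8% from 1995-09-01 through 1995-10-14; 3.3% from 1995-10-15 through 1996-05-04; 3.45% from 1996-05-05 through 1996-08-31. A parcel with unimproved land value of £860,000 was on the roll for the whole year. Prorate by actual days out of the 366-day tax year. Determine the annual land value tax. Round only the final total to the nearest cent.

1995-09-01 to 1995-10-14: 44 days at 0.8% → £860,000 × 0.8% × 44/366 = £827.1038
1995-10-15 to 1996-05-04: 203 days at 3.3% → £860,000 × 3.3% × 203/366 = £15,740.8197
1996-05-05 to 1996-08-31: 119 days at 3.45% → £860,000 × 3.45% × 119/366 = £9,646.8033
Total = £26,214.7268

£26,214.73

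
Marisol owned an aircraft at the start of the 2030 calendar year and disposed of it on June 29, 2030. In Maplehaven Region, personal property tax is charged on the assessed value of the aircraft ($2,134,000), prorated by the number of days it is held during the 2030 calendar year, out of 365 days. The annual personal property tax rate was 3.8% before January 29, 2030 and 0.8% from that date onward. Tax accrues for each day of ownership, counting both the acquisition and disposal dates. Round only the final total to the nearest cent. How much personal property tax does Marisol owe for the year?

January 1 – January 28, 2030: 28 days at 3.8% → $2,134,000 × 3.8% × 28/365 = $6,220.7562
January 29 – June 29, 2030: 152 days at 0.8% → $2,134,000 × 0.8% × 152/365 = $7,109.4356
Total = $13,330.1918

$13,330.19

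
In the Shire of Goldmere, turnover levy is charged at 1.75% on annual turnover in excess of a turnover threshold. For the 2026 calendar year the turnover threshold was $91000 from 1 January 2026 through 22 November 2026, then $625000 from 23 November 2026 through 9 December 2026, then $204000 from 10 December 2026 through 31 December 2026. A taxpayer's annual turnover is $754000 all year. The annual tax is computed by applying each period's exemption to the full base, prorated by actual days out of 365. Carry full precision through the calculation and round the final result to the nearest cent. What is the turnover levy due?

$11048.06

1 January – 22 November 2026: 326 days, exemption $91000 → ($754000 − $91000) × 1.75% × 326/365 = $10362.7808
23 November – 9 December 2026: 17 days, exemption $625000 → ($754000 − $625000) × 1.75% × 17/365 = $105.1438
10 December – 31 December 2026: 22 days, exemption $204000 → ($754000 − $204000) × 1.75% × 22/365 = $580.1370
Total = $11048.0616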